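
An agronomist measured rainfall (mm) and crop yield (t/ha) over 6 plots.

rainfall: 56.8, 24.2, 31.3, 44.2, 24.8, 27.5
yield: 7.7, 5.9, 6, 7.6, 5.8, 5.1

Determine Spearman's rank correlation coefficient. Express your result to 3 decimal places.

Rank rainfall: 6, 1, 4, 5, 2, 3
Rank yield: 6, 3, 4, 5, 2, 1
d = rank(rainfall) − rank(yield): 0, -2, 0, 0, 0, 2; Σd² = 8
ρ = 1 − 6Σd² / [n(n²−1)] = 1 − 6×8 / (6×35) = 1 − 48/210 ≈ 0.771

0.771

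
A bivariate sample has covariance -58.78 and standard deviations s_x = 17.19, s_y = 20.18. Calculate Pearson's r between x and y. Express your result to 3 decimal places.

r = Cov(x,y) / (s_x · s_y) = -58.78 / (17.19 × 20.18)
  = -58.78 / 346.8942 ≈ -0.169

-0.169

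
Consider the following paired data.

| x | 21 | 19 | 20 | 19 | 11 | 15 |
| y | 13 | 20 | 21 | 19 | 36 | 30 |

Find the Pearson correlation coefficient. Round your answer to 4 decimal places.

-0.9684

n = 6, Σx = 105, Σy = 139, Σx² = 1909, Σy² = 3567, Σxy = 2280
nΣxy − ΣxΣy = 13680 − 14595 = -915
nΣx² − (Σx)² = 11454 − 11025 = 429; nΣy² − (Σy)² = 21402 − 19321 = 2081
r = -915 / √(429 × 2081) = -915 / 944.8540 ≈ -0.9684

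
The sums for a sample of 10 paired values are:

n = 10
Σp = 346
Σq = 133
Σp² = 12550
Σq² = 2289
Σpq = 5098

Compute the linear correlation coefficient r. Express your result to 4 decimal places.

r = (nΣpq − ΣpΣq) / √[(nΣp² − (Σp)²)(nΣq² − (Σq)²)]
Numerator: 10×5098 − 346×133 = 4962
Denominator: √[(125500 − 119716)(22890 − 17689)] = √[5784 × 5201] = 5484.7592
r = 4962 / 5484.7592 ≈ 0.9047

0.9047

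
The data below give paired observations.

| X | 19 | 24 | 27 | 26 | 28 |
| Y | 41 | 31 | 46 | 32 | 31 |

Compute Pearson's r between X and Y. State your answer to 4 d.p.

-0.2417

n = 5, ΣX = 124, ΣY = 181, ΣX² = 3126, ΣY² = 6743, ΣXY = 4465
nΣXY − ΣXΣY = 22325 − 22444 = -119
nΣX² − (ΣX)² = 15630 − 15376 = 254; nΣY² − (ΣY)² = 33715 − 32761 = 954
r = -119 / √(254 × 954) = -119 / 492.2560 ≈ -0.2417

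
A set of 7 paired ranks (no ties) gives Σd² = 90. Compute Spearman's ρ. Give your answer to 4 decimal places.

-0.6071

ρ = 1 − 6Σd² / [n(n²−1)] = 1 − 6×90 / (7×48)
  = 1 − 540/336 = 1 − 1.60714 ≈ -0.6071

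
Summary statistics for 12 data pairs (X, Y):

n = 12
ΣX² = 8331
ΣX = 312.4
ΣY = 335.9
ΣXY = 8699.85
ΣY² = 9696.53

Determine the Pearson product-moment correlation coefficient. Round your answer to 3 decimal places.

r = (nΣXY − ΣXΣY) / √[(nΣX² − (ΣX)²)(nΣY² − (ΣY)²)]
Numerator: 12×8699.85 − 312.4×335.9 = -536.96
Denominator: √[(99972 − 97593.76)(116358.36 − 112828.81)] = √[2378.24 × 3529.55] = 2897.2603
r = -536.96 / 2897.2603 ≈ -0.185

-0.185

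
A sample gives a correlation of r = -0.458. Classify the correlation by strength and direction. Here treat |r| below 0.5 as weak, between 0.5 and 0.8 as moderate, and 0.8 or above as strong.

weak negative

r = -0.458 < 0 so the relationship is negative.
|r| = 0.458, which falls in the weak range.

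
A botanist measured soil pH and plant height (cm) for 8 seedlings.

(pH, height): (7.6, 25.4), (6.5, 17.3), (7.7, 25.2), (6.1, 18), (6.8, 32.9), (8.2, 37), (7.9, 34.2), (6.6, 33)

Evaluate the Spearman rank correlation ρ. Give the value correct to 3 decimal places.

Rank pH: 5, 2, 6, 1, 4, 8, 7, 3
Rank height: 4, 1, 3, 2, 5, 8, 7, 6
d = rank(pH) − rank(height): 1, 1, 3, -1, -1, 0, 0, -3; Σd² = 22
ρ = 1 − 6Σd² / [n(n²−1)] = 1 − 6×22 / (8×63) = 1 − 132/504 ≈ 0.738

0.738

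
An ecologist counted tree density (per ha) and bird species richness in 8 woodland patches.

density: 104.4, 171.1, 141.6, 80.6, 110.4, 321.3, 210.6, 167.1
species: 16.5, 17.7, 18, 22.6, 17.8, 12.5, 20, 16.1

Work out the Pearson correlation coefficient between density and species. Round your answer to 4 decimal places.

-0.6780

n = 8, Σx = 1307.1, Σy = 141.2, Σx² = 254418.11, Σy² = 2552.6, Σxy = 22005.11
nΣxy − ΣxΣy = 176040.88 − 184562.52 = -8521.64
nΣx² − (Σx)² = 2035344.88 − 1708510.41 = 326834.47; nΣy² − (Σy)² = 20420.8 − 19937.44 = 483.36
r = -8521.64 / √(326834.47 × 483.36) = -8521.64 / 12568.9582 ≈ -0.6780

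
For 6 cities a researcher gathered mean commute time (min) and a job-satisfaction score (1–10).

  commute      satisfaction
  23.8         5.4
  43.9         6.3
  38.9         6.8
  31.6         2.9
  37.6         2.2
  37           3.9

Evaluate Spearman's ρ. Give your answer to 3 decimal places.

Rank commute: 1, 6, 5, 2, 4, 3
Rank satisfaction: 4, 5, 6, 2, 1, 3
d = rank(commute) − rank(satisfaction): -3, 1, -1, 0, 3, 0; Σd² = 20
ρ = 1 − 6Σd² / [n(n²−1)] = 1 − 6×20 / (6×35) = 1 − 120/210 ≈ 0.429

0.429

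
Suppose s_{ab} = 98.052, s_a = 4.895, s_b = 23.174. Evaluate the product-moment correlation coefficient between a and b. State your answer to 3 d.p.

0.864

r = Cov(a,b) / (s_a · s_b) = 98.052 / (4.895 × 23.174)
  = 98.052 / 113.4367 ≈ 0.864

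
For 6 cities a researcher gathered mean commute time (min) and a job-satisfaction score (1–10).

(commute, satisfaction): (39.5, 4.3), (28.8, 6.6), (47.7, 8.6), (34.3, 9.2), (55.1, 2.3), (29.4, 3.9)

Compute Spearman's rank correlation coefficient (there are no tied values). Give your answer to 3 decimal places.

Rank commute: 4, 1, 5, 3, 6, 2
Rank satisfaction: 3, 4, 5, 6, 1, 2
d = rank(commute) − rank(satisfaction): 1, -3, 0, -3, 5, 0; Σd² = 44
ρ = 1 − 6Σd² / [n(n²−1)] = 1 − 6×44 / (6×35) = 1 − 264/210 ≈ -0.257

-0.257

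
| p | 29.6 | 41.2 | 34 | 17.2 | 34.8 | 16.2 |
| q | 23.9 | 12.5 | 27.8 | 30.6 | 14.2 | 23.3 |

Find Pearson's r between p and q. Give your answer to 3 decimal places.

n = 6, Σp = 173, Σq = 132.3, Σp² = 5498.92, Σq² = 3181.19, Σpq = 3565.58
nΣpq − ΣpΣq = 21393.48 − 22887.9 = -1494.42
nΣp² − (Σp)² = 32993.52 − 29929 = 3064.52; nΣq² − (Σq)² = 19087.14 − 17503.29 = 1583.85
r = -1494.42 / √(3064.52 × 1583.85) = -1494.42 / 2203.1205 ≈ -0.678

-0.678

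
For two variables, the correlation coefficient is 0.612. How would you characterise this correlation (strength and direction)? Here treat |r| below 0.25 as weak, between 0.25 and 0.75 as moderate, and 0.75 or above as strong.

moderate positive

r = 0.612 > 0 so the relationship is positive.
|r| = 0.612, which falls in the moderate range.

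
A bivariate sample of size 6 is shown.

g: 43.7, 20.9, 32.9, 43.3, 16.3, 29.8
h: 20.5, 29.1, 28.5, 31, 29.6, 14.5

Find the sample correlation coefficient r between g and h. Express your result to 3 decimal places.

-0.199

n = 6, Σg = 186.9, Σh = 153.2, Σg² = 6457.53, Σh² = 4126.72, Σgh = 4698.57
nΣgh − ΣgΣh = 28191.42 − 28633.08 = -441.66
nΣg² − (Σg)² = 38745.18 − 34931.61 = 3813.57; nΣh² − (Σh)² = 24760.32 − 23470.24 = 1290.08
r = -441.66 / √(3813.57 × 1290.08) = -441.66 / 2218.0646 ≈ -0.199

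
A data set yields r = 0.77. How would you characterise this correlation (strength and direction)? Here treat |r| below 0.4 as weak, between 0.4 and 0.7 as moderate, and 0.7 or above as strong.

strong positive

r = 0.77 > 0 so the relationship is positive.
|r| = 0.77, which falls in the strong range.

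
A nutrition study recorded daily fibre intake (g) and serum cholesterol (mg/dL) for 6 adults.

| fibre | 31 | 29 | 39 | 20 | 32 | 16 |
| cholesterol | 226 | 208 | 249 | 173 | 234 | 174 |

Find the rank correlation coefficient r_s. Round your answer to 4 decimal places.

Rank fibre: 4, 3, 6, 2, 5, 1
Rank cholesterol: 4, 3, 6, 1, 5, 2
d = rank(fibre) − rank(cholesterol): 0, 0, 0, 1, 0, -1; Σd² = 2
ρ = 1 − 6Σd² / [n(n²−1)] = 1 − 6×2 / (6×35) = 1 − 12/210 ≈ 0.9429

0.9429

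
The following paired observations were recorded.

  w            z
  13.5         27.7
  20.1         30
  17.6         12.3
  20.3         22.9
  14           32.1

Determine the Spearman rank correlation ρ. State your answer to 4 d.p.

Rank w: 1, 4, 3, 5, 2
Rank z: 3, 4, 1, 2, 5
d = rank(w) − rank(z): -2, 0, 2, 3, -3; Σd² = 26
ρ = 1 − 6Σd² / [n(n²−1)] = 1 − 6×26 / (5×24) = 1 − 156/120 ≈ -0.3000

-0.3000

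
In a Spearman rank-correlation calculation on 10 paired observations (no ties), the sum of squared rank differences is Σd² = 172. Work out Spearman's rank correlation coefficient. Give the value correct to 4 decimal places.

-0.0424

ρ = 1 − 6Σd² / [n(n²−1)] = 1 − 6×172 / (10×99)
  = 1 − 1032/990 = 1 − 1.04242 ≈ -0.0424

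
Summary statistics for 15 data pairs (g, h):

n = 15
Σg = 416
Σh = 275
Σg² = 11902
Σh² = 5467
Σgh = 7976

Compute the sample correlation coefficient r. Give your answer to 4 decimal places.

r = (nΣgh − ΣgΣh) / √[(nΣg² − (Σg)²)(nΣh² − (Σh)²)]
Numerator: 15×7976 − 416×275 = 5240
Denominator: √[(178530 − 173056)(82005 − 75625)] = √[5474 × 6380] = 5909.6633
r = 5240 / 5909.6633 ≈ 0.8867

0.8867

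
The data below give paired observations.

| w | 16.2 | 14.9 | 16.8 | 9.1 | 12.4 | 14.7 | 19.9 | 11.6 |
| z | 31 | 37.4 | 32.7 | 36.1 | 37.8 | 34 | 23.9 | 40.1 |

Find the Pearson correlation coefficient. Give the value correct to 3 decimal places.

n = 8, Σw = 115.6, Σz = 273, Σw² = 1749.92, Σz² = 9496.32, Σwz = 3846.62
nΣwz − ΣwΣz = 30772.96 − 31558.8 = -785.84
nΣw² − (Σw)² = 13999.36 − 13363.36 = 636; nΣz² − (Σz)² = 75970.56 − 74529 = 1441.56
r = -785.84 / √(636 × 1441.56) = -785.84 / 957.5135 ≈ -0.821

-0.821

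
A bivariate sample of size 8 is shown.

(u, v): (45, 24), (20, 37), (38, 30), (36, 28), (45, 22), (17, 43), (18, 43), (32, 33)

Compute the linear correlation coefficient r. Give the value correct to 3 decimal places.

-0.976

n = 8, Σu = 251, Σv = 260, Σu² = 8827, Σv² = 8900, Σuv = 7519
nΣuv − ΣuΣv = 60152 − 65260 = -5108
nΣu² − (Σu)² = 70616 − 63001 = 7615; nΣv² − (Σv)² = 71200 − 67600 = 3600
r = -5108 / √(7615 × 3600) = -5108 / 5235.8380 ≈ -0.976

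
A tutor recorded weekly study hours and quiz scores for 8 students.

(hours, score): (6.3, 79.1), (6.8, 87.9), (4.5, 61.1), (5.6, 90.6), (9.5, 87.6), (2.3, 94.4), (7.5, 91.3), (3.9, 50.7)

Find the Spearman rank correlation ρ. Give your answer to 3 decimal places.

Rank hours: 5, 6, 3, 4, 8, 1, 7, 2
Rank score: 3, 5, 2, 6, 4, 8, 7, 1
d = rank(hours) − rank(score): 2, 1, 1, -2, 4, -7, 0, 1; Σd² = 76
ρ = 1 − 6Σd² / [n(n²−1)] = 1 − 6×76 / (8×63) = 1 − 456/504 ≈ 0.095

0.095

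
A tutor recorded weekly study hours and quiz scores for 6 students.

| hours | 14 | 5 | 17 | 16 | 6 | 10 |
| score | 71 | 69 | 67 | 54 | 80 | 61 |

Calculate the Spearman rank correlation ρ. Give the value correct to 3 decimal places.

Rank hours: 4, 1, 6, 5, 2, 3
Rank score: 5, 4, 3, 1, 6, 2
d = rank(hours) − rank(score): -1, -3, 3, 4, -4, 1; Σd² = 52
ρ = 1 − 6Σd² / [n(n²−1)] = 1 − 6×52 / (6×35) = 1 − 312/210 ≈ -0.486

-0.486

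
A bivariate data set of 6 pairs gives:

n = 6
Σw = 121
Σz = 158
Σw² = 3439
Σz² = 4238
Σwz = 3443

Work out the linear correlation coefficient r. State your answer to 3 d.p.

0.924

r = (nΣwz − ΣwΣz) / √[(nΣw² − (Σw)²)(nΣz² − (Σz)²)]
Numerator: 6×3443 − 121×158 = 1540
Denominator: √[(20634 − 14641)(25428 − 24964)] = √[5993 × 464] = 1667.5587
r = 1540 / 1667.5587 ≈ 0.924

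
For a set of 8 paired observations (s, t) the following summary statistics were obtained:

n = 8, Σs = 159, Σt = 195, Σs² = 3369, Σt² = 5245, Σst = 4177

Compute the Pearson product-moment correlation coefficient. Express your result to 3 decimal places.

r = (nΣst − ΣsΣt) / √[(nΣs² − (Σs)²)(nΣt² − (Σt)²)]
Numerator: 8×4177 − 159×195 = 2411
Denominator: √[(26952 − 25281)(41960 − 38025)] = √[1671 × 3935] = 2564.2514
r = 2411 / 2564.2514 ≈ 0.940

0.940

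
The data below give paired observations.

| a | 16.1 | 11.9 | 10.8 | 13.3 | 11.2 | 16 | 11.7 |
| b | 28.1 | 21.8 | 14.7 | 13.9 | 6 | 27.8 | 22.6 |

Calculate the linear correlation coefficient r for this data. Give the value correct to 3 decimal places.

n = 7, Σa = 91, Σb = 134.9, Σa² = 1212.68, Σb² = 2993.75, Σab = 1831.88
nΣab − ΣaΣb = 12823.16 − 12275.9 = 547.26
nΣa² − (Σa)² = 8488.76 − 8281 = 207.76; nΣb² − (Σb)² = 20956.25 − 18198.01 = 2758.24
r = 547.26 / √(207.76 × 2758.24) = 547.26 / 757.0019 ≈ 0.723

0.723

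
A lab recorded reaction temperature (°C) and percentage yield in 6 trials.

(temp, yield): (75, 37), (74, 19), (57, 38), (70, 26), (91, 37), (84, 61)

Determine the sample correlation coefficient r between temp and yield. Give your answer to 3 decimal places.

0.325

n = 6, Σx = 451, Σy = 218, Σx² = 34587, Σy² = 8940, Σxy = 16658
nΣxy − ΣxΣy = 99948 − 98318 = 1630
nΣx² − (Σx)² = 207522 − 203401 = 4121; nΣy² − (Σy)² = 53640 − 47524 = 6116
r = 1630 / √(4121 × 6116) = 1630 / 5020.3621 ≈ 0.325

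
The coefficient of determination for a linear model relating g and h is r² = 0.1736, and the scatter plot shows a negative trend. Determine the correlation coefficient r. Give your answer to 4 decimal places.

|r| = √0.1736 = 0.4167
The association is negative, so r = −0.4167.

-0.4167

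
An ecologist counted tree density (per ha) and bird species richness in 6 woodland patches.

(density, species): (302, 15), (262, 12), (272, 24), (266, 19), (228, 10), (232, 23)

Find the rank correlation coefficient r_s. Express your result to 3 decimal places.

0.429

Rank density: 6, 3, 5, 4, 1, 2
Rank species: 3, 2, 6, 4, 1, 5
d = rank(density) − rank(species): 3, 1, -1, 0, 0, -3; Σd² = 20
ρ = 1 − 6Σd² / [n(n²−1)] = 1 − 6×20 / (6×35) = 1 − 120/210 ≈ 0.429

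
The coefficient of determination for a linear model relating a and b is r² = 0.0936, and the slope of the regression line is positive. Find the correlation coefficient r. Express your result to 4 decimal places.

|r| = √0.0936 = 0.3059
The association is positive, so r = 0.3059.

0.3059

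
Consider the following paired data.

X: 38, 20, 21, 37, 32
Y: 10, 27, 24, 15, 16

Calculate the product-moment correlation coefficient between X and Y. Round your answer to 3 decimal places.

-0.969

n = 5, ΣX = 148, ΣY = 92, ΣX² = 4678, ΣY² = 1886, ΣXY = 2491
nΣXY − ΣXΣY = 12455 − 13616 = -1161
nΣX² − (ΣX)² = 23390 − 21904 = 1486; nΣY² − (ΣY)² = 9430 − 8464 = 966
r = -1161 / √(1486 × 966) = -1161 / 1198.1135 ≈ -0.969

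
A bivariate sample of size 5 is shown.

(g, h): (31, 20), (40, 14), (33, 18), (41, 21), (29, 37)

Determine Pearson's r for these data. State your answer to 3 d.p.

n = 5, Σg = 174, Σh = 110, Σg² = 6172, Σh² = 2730, Σgh = 3708
nΣgh − ΣgΣh = 18540 − 19140 = -600
nΣg² − (Σg)² = 30860 − 30276 = 584; nΣh² − (Σh)² = 13650 − 12100 = 1550
r = -600 / √(584 × 1550) = -600 / 951.4200 ≈ -0.631

-0.631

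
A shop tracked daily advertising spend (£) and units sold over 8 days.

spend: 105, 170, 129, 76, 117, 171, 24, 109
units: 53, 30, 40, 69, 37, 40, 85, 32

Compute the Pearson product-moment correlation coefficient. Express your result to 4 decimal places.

n = 8, Σx = 901, Σy = 386, Σx² = 117729, Σy² = 21288, Σxy = 37766
nΣxy − ΣxΣy = 302128 − 347786 = -45658
nΣx² − (Σx)² = 941832 − 811801 = 130031; nΣy² − (Σy)² = 170304 − 148996 = 21308
r = -45658 / √(130031 × 21308) = -45658 / 52637.4444 ≈ -0.8674

-0.8674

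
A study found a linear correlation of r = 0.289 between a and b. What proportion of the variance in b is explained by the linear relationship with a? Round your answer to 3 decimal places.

0.084

r² = (0.289)² = 0.084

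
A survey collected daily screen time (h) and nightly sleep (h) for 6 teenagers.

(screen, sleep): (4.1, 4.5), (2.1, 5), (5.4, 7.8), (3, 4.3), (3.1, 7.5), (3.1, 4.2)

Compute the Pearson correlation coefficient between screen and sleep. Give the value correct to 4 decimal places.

0.5098

n = 6, Σx = 20.8, Σy = 33.3, Σx² = 78.6, Σy² = 198.47, Σxy = 120.24
nΣxy − ΣxΣy = 721.44 − 692.64 = 28.8
nΣx² − (Σx)² = 471.6 − 432.64 = 38.96; nΣy² − (Σy)² = 1190.82 − 1108.89 = 81.93
r = 28.8 / √(38.96 × 81.93) = 28.8 / 56.4977 ≈ 0.5098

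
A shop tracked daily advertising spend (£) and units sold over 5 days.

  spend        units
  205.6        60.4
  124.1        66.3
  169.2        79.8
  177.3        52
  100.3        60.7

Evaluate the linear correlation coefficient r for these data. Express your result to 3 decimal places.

n = 5, Σx = 776.5, Σy = 319.2, Σx² = 127796.19, Σy² = 20800.38, Σxy = 49456.04
nΣxy − ΣxΣy = 247280.2 − 247858.8 = -578.6
nΣx² − (Σx)² = 638980.95 − 602952.25 = 36028.7; nΣy² − (Σy)² = 104001.9 − 101888.64 = 2113.26
r = -578.6 / √(36028.7 × 2113.26) = -578.6 / 8725.7097 ≈ -0.066

-0.066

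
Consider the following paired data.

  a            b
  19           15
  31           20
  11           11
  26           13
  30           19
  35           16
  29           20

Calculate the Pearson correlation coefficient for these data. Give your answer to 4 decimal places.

0.7227

n = 7, Σa = 181, Σb = 114, Σa² = 5085, Σb² = 1932, Σab = 3074
nΣab − ΣaΣb = 21518 − 20634 = 884
nΣa² − (Σa)² = 35595 − 32761 = 2834; nΣb² − (Σb)² = 13524 − 12996 = 528
r = 884 / √(2834 × 528) = 884 / 1223.2547 ≈ 0.7227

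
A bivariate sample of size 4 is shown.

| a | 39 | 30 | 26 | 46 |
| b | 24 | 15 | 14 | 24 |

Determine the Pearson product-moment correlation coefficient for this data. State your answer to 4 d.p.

n = 4, Σa = 141, Σb = 77, Σa² = 5213, Σb² = 1573, Σab = 2854
nΣab − ΣaΣb = 11416 − 10857 = 559
nΣa² − (Σa)² = 20852 − 19881 = 971; nΣb² − (Σb)² = 6292 − 5929 = 363
r = 559 / √(971 × 363) = 559 / 593.6944 ≈ 0.9416

0.9416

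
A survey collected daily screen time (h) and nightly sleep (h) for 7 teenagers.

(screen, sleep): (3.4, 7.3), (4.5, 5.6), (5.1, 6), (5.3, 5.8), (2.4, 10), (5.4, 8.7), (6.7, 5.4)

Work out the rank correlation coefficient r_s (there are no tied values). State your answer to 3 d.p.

Rank screen: 2, 3, 4, 5, 1, 6, 7
Rank sleep: 5, 2, 4, 3, 7, 6, 1
d = rank(screen) − rank(sleep): -3, 1, 0, 2, -6, 0, 6; Σd² = 86
ρ = 1 − 6Σd² / [n(n²−1)] = 1 − 6×86 / (7×48) = 1 − 516/336 ≈ -0.536

-0.536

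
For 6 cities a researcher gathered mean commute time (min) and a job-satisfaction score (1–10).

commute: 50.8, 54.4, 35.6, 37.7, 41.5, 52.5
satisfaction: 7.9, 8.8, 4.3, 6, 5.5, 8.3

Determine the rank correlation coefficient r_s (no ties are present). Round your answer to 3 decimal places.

0.943

Rank commute: 4, 6, 1, 2, 3, 5
Rank satisfaction: 4, 6, 1, 3, 2, 5
d = rank(commute) − rank(satisfaction): 0, 0, 0, -1, 1, 0; Σd² = 2
ρ = 1 − 6Σd² / [n(n²−1)] = 1 − 6×2 / (6×35) = 1 − 12/210 ≈ 0.943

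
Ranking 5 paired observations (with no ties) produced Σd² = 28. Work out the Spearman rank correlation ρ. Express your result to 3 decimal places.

-0.400

ρ = 1 − 6Σd² / [n(n²−1)] = 1 − 6×28 / (5×24)
  = 1 − 168/120 = 1 − 1.4000 ≈ -0.400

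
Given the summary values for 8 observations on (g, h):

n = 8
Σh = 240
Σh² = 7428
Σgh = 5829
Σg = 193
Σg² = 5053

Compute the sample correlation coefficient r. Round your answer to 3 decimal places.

0.130

r = (nΣgh − ΣgΣh) / √[(nΣg² − (Σg)²)(nΣh² − (Σh)²)]
Numerator: 8×5829 − 193×240 = 312
Denominator: √[(40424 − 37249)(59424 − 57600)] = √[3175 × 1824] = 2406.4912
r = 312 / 2406.4912 ≈ 0.130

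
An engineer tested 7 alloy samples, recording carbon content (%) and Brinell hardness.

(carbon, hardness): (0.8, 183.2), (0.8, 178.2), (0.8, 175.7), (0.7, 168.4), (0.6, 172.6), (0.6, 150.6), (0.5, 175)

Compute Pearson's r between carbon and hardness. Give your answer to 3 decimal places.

n = 7, Σx = 4.8, Σy = 1203.7, Σx² = 3.38, Σy² = 207642.65, Σxy = 828.98
nΣxy − ΣxΣy = 5802.86 − 5777.76 = 25.1
nΣx² − (Σx)² = 23.66 − 23.04 = 0.62; nΣy² − (Σy)² = 1453498.55 − 1448893.69 = 4604.86
r = 25.1 / √(0.62 × 4604.86) = 25.1 / 53.4323 ≈ 0.470

0.470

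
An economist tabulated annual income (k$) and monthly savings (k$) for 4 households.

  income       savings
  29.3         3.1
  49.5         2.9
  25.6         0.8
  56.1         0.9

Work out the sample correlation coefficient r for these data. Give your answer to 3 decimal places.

-0.065

n = 4, Σx = 160.5, Σy = 7.7, Σx² = 7111.31, Σy² = 19.47, Σxy = 305.35
nΣxy − ΣxΣy = 1221.4 − 1235.85 = -14.45
nΣx² − (Σx)² = 28445.24 − 25760.25 = 2684.99; nΣy² − (Σy)² = 77.88 − 59.29 = 18.59
r = -14.45 / √(2684.99 × 18.59) = -14.45 / 223.4143 ≈ -0.065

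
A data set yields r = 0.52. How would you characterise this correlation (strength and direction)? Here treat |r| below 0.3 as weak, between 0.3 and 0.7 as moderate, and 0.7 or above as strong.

r = 0.52 > 0 so the relationship is positive.
|r| = 0.52, which falls in the moderate range.

moderate positive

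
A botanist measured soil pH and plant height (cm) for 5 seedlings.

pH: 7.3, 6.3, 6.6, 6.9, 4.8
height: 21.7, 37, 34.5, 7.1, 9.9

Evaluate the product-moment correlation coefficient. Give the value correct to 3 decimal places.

n = 5, Σx = 31.9, Σy = 110.2, Σx² = 207.19, Σy² = 3178.56, Σxy = 715.72
nΣxy − ΣxΣy = 3578.6 − 3515.38 = 63.22
nΣx² − (Σx)² = 1035.95 − 1017.61 = 18.34; nΣy² − (Σy)² = 15892.8 − 12144.04 = 3748.76
r = 63.22 / √(18.34 × 3748.76) = 63.22 / 262.2065 ≈ 0.241

0.241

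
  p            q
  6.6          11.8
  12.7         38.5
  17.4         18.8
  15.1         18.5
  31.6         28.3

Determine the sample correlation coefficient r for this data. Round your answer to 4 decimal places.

0.3492

n = 5, Σp = 83.4, Σq = 115.9, Σp² = 1734.18, Σq² = 3118.07, Σpq = 2067.58
nΣpq − ΣpΣq = 10337.9 − 9666.06 = 671.84
nΣp² − (Σp)² = 8670.9 − 6955.56 = 1715.34; nΣq² − (Σq)² = 15590.35 − 13432.81 = 2157.54
r = 671.84 / √(1715.34 × 2157.54) = 671.84 / 1923.7761 ≈ 0.3492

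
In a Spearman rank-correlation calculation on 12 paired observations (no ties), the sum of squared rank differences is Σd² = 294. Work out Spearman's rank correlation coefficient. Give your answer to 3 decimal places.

ρ = 1 − 6Σd² / [n(n²−1)] = 1 − 6×294 / (12×143)
  = 1 − 1764/1716 = 1 − 1.0280 ≈ -0.028

-0.028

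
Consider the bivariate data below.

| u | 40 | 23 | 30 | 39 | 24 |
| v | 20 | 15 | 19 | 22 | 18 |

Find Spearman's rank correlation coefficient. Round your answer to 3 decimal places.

0.900

Rank u: 5, 1, 3, 4, 2
Rank v: 4, 1, 3, 5, 2
d = rank(u) − rank(v): 1, 0, 0, -1, 0; Σd² = 2
ρ = 1 − 6Σd² / [n(n²−1)] = 1 − 6×2 / (5×24) = 1 − 12/120 ≈ 0.900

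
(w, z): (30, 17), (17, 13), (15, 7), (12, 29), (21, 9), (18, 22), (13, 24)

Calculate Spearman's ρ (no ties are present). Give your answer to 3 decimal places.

Rank w: 7, 4, 3, 1, 6, 5, 2
Rank z: 4, 3, 1, 7, 2, 5, 6
d = rank(w) − rank(z): 3, 1, 2, -6, 4, 0, -4; Σd² = 82
ρ = 1 − 6Σd² / [n(n²−1)] = 1 − 6×82 / (7×48) = 1 − 492/336 ≈ -0.464

-0.464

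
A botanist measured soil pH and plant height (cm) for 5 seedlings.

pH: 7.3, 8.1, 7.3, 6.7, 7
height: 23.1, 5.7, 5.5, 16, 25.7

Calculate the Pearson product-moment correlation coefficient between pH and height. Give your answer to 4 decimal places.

n = 5, Σx = 36.4, Σy = 76, Σx² = 266.08, Σy² = 1512.84, Σxy = 542.05
nΣxy − ΣxΣy = 2710.25 − 2766.4 = -56.15
nΣx² − (Σx)² = 1330.4 − 1324.96 = 5.44; nΣy² − (Σy)² = 7564.2 − 5776 = 1788.2
r = -56.15 / √(5.44 × 1788.2) = -56.15 / 98.6297 ≈ -0.5693

-0.5693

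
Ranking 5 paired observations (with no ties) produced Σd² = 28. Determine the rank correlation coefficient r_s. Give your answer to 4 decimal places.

ρ = 1 − 6Σd² / [n(n²−1)] = 1 − 6×28 / (5×24)
  = 1 − 168/120 = 1 − 1.40000 ≈ -0.4000

-0.4000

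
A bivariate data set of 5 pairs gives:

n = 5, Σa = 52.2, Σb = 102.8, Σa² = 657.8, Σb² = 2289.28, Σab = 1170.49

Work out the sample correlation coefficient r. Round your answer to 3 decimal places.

0.691

r = (nΣab − ΣaΣb) / √[(nΣa² − (Σa)²)(nΣb² − (Σb)²)]
Numerator: 5×1170.49 − 52.2×102.8 = 486.29
Denominator: √[(3289 − 2724.84)(11446.4 − 10567.84)] = √[564.16 × 878.56] = 704.0230
r = 486.29 / 704.0230 ≈ 0.691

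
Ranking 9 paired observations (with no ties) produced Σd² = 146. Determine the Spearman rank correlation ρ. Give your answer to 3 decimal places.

-0.217

ρ = 1 − 6Σd² / [n(n²−1)] = 1 − 6×146 / (9×80)
  = 1 − 876/720 = 1 − 1.2167 ≈ -0.217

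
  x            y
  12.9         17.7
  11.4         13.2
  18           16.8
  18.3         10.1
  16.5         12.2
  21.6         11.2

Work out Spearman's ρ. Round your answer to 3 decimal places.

-0.657

Rank x: 2, 1, 4, 5, 3, 6
Rank y: 6, 4, 5, 1, 3, 2
d = rank(x) − rank(y): -4, -3, -1, 4, 0, 4; Σd² = 58
ρ = 1 − 6Σd² / [n(n²−1)] = 1 − 6×58 / (6×35) = 1 − 348/210 ≈ -0.657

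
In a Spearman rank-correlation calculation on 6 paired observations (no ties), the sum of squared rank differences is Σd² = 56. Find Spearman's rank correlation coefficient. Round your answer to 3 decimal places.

-0.600

ρ = 1 − 6Σd² / [n(n²−1)] = 1 − 6×56 / (6×35)
  = 1 − 336/210 = 1 − 1.6000 ≈ -0.600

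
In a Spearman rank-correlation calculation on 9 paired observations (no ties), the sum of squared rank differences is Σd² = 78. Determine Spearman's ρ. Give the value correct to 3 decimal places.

ρ = 1 − 6Σd² / [n(n²−1)] = 1 − 6×78 / (9×80)
  = 1 − 468/720 = 1 − 0.6500 ≈ 0.350

0.350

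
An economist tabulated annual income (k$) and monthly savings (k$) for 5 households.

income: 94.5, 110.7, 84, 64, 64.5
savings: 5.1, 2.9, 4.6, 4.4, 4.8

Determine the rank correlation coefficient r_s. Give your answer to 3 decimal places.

Rank income: 4, 5, 3, 1, 2
Rank savings: 5, 1, 3, 2, 4
d = rank(income) − rank(savings): -1, 4, 0, -1, -2; Σd² = 22
ρ = 1 − 6Σd² / [n(n²−1)] = 1 − 6×22 / (5×24) = 1 − 132/120 ≈ -0.100

-0.100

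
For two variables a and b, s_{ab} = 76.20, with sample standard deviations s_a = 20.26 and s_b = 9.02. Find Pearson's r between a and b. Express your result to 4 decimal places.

0.4170

r = Cov(a,b) / (s_a · s_b) = 76.20 / (20.26 × 9.02)
  = 76.20 / 182.7452 ≈ 0.4170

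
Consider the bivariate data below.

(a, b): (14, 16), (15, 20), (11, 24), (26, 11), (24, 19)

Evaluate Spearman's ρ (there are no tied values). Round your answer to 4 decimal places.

-0.7000

Rank a: 2, 3, 1, 5, 4
Rank b: 2, 4, 5, 1, 3
d = rank(a) − rank(b): 0, -1, -4, 4, 1; Σd² = 34
ρ = 1 − 6Σd² / [n(n²−1)] = 1 − 6×34 / (5×24) = 1 − 204/120 ≈ -0.7000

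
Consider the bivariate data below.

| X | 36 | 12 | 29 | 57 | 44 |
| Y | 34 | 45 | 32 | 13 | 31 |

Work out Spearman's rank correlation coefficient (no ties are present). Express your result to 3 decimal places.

Rank X: 3, 1, 2, 5, 4
Rank Y: 4, 5, 3, 1, 2
d = rank(X) − rank(Y): -1, -4, -1, 4, 2; Σd² = 38
ρ = 1 − 6Σd² / [n(n²−1)] = 1 − 6×38 / (5×24) = 1 − 228/120 ≈ -0.900

-0.900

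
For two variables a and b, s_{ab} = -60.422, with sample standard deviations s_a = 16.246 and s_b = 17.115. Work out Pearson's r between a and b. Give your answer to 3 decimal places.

r = Cov(a,b) / (s_a · s_b) = -60.422 / (16.246 × 17.115)
  = -60.422 / 278.0503 ≈ -0.217

-0.217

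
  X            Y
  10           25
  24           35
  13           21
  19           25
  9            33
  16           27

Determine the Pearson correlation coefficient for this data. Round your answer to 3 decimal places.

0.325

n = 6, ΣX = 91, ΣY = 166, ΣX² = 1543, ΣY² = 4734, ΣXY = 2567
nΣXY − ΣXΣY = 15402 − 15106 = 296
nΣX² − (ΣX)² = 9258 − 8281 = 977; nΣY² − (ΣY)² = 28404 − 27556 = 848
r = 296 / √(977 × 848) = 296 / 910.2176 ≈ 0.325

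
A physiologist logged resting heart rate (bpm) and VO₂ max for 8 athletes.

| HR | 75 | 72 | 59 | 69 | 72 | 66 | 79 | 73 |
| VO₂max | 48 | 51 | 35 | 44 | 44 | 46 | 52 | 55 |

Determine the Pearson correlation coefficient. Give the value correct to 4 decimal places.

0.8189

n = 8, Σx = 565, Σy = 375, Σx² = 40161, Σy² = 17847, Σxy = 26700
nΣxy − ΣxΣy = 213600 − 211875 = 1725
nΣx² − (Σx)² = 321288 − 319225 = 2063; nΣy² − (Σy)² = 142776 − 140625 = 2151
r = 1725 / √(2063 × 2151) = 1725 / 2106.5405 ≈ 0.8189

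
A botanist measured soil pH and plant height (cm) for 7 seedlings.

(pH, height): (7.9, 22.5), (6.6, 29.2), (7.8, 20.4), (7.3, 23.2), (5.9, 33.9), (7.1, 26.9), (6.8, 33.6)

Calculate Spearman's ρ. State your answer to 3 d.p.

Rank pH: 7, 2, 6, 5, 1, 4, 3
Rank height: 2, 5, 1, 3, 7, 4, 6
d = rank(pH) − rank(height): 5, -3, 5, 2, -6, 0, -3; Σd² = 108
ρ = 1 − 6Σd² / [n(n²−1)] = 1 − 6×108 / (7×48) = 1 − 648/336 ≈ -0.929

-0.929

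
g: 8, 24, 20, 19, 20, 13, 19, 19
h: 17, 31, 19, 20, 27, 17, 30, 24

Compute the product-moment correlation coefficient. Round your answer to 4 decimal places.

n = 8, Σg = 142, Σh = 185, Σg² = 2692, Σh² = 4505, Σgh = 3427
nΣgh − ΣgΣh = 27416 − 26270 = 1146
nΣg² − (Σg)² = 21536 − 20164 = 1372; nΣh² − (Σh)² = 36040 − 34225 = 1815
r = 1146 / √(1372 × 1815) = 1146 / 1578.0304 ≈ 0.7262

0.7262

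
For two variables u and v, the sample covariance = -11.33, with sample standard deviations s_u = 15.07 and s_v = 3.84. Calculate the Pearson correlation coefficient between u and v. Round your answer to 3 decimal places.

-0.196

r = Cov(u,v) / (s_u · s_v) = -11.33 / (15.07 × 3.84)
  = -11.33 / 57.8688 ≈ -0.196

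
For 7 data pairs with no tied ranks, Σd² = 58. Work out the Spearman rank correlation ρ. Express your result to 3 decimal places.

-0.036

ρ = 1 − 6Σd² / [n(n²−1)] = 1 − 6×58 / (7×48)
  = 1 − 348/336 = 1 − 1.0357 ≈ -0.036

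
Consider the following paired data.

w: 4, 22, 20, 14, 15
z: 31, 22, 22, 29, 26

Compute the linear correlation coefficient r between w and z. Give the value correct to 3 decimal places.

-0.932

n = 5, Σw = 75, Σz = 130, Σw² = 1321, Σz² = 3446, Σwz = 1844
nΣwz − ΣwΣz = 9220 − 9750 = -530
nΣw² − (Σw)² = 6605 − 5625 = 980; nΣz² − (Σz)² = 17230 − 16900 = 330
r = -530 / √(980 × 330) = -530 / 568.6827 ≈ -0.932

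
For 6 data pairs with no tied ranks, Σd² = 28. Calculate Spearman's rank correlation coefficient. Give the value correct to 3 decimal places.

ρ = 1 − 6Σd² / [n(n²−1)] = 1 − 6×28 / (6×35)
  = 1 − 168/210 = 1 − 0.8000 ≈ 0.200

0.200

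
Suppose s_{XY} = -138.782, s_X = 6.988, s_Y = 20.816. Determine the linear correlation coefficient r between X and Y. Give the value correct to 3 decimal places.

r = Cov(X,Y) / (s_X · s_Y) = -138.782 / (6.988 × 20.816)
  = -138.782 / 145.4622 ≈ -0.954

-0.954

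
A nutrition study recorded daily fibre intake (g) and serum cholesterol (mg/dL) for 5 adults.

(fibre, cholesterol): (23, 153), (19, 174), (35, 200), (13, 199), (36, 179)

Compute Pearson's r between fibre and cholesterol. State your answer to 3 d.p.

n = 5, Σx = 126, Σy = 905, Σx² = 3580, Σy² = 165327, Σxy = 22856
nΣxy − ΣxΣy = 114280 − 114030 = 250
nΣx² − (Σx)² = 17900 − 15876 = 2024; nΣy² − (Σy)² = 826635 − 819025 = 7610
r = 250 / √(2024 × 7610) = 250 / 3924.6197 ≈ 0.064

0.064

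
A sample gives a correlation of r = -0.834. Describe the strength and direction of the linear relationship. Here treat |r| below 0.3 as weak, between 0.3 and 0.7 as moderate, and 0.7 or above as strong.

strong negative

r = -0.834 < 0 so the relationship is negative.
|r| = 0.834, which falls in the strong range.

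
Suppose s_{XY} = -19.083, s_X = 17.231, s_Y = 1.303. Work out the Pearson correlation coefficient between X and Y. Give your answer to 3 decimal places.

-0.850

r = Cov(X,Y) / (s_X · s_Y) = -19.083 / (17.231 × 1.303)
  = -19.083 / 22.4520 ≈ -0.850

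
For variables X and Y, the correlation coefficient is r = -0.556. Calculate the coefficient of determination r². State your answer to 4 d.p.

0.3091

r² = (-0.556)² = 0.3091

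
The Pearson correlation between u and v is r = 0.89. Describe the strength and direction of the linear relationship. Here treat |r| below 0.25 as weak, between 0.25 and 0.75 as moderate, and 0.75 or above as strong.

strong positive

r = 0.89 > 0 so the relationship is positive.
|r| = 0.89, which falls in the strong range.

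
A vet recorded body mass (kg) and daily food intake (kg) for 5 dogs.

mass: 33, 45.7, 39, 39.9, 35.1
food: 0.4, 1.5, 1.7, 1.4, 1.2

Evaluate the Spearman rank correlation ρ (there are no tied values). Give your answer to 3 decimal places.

0.700

Rank mass: 1, 5, 3, 4, 2
Rank food: 1, 4, 5, 3, 2
d = rank(mass) − rank(food): 0, 1, -2, 1, 0; Σd² = 6
ρ = 1 − 6Σd² / [n(n²−1)] = 1 − 6×6 / (5×24) = 1 − 36/120 ≈ 0.700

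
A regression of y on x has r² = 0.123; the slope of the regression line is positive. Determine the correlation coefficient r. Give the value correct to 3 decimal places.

|r| = √0.123 = 0.351
The association is positive, so r = 0.351.

0.351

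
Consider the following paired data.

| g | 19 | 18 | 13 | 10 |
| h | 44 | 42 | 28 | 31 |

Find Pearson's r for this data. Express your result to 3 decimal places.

n = 4, Σg = 60, Σh = 145, Σg² = 954, Σh² = 5445, Σgh = 2266
nΣgh − ΣgΣh = 9064 − 8700 = 364
nΣg² − (Σg)² = 3816 − 3600 = 216; nΣh² − (Σh)² = 21780 − 21025 = 755
r = 364 / √(216 × 755) = 364 / 403.8316 ≈ 0.901

0.901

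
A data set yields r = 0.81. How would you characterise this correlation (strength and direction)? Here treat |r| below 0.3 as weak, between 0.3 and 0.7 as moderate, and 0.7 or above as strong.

strong positive

r = 0.81 > 0 so the relationship is positive.
|r| = 0.81, which falls in the strong range.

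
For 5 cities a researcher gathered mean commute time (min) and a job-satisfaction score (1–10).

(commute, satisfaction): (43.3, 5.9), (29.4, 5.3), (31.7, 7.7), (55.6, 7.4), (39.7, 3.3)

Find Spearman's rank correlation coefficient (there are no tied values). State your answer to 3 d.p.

Rank commute: 4, 1, 2, 5, 3
Rank satisfaction: 3, 2, 5, 4, 1
d = rank(commute) − rank(satisfaction): 1, -1, -3, 1, 2; Σd² = 16
ρ = 1 − 6Σd² / [n(n²−1)] = 1 − 6×16 / (5×24) = 1 − 96/120 ≈ 0.200

0.200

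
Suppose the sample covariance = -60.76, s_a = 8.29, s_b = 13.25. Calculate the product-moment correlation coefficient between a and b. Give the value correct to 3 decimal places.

-0.553

r = Cov(a,b) / (s_a · s_b) = -60.76 / (8.29 × 13.25)
  = -60.76 / 109.8425 ≈ -0.553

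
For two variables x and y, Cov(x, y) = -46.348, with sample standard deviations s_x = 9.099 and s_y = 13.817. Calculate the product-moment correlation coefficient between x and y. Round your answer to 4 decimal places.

r = Cov(x,y) / (s_x · s_y) = -46.348 / (9.099 × 13.817)
  = -46.348 / 125.7209 ≈ -0.3687

-0.3687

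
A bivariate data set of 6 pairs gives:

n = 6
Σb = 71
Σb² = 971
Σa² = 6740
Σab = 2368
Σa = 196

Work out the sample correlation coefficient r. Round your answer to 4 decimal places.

r = (nΣab − ΣaΣb) / √[(nΣa² − (Σa)²)(nΣb² − (Σb)²)]
Numerator: 6×2368 − 196×71 = 292
Denominator: √[(40440 − 38416)(5826 − 5041)] = √[2024 × 785] = 1260.4920
r = 292 / 1260.4920 ≈ 0.2317

0.2317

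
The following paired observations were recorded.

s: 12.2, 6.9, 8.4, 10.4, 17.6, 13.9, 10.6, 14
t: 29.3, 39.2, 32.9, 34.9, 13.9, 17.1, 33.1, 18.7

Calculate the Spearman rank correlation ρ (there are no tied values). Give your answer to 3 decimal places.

-0.905

Rank s: 5, 1, 2, 3, 8, 6, 4, 7
Rank t: 4, 8, 5, 7, 1, 2, 6, 3
d = rank(s) − rank(t): 1, -7, -3, -4, 7, 4, -2, 4; Σd² = 160
ρ = 1 − 6Σd² / [n(n²−1)] = 1 − 6×160 / (8×63) = 1 − 960/504 ≈ -0.905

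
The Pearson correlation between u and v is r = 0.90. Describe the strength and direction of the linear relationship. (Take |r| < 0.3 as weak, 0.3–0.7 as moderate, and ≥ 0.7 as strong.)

strong positive

r = 0.90 > 0 so the relationship is positive.
|r| = 0.90, which falls in the strong range.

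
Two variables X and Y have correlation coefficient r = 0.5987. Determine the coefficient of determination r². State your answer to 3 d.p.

r² = (0.5987)² = 0.358

0.358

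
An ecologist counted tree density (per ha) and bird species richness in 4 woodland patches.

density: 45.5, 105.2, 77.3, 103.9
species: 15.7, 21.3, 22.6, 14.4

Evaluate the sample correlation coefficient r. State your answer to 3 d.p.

0.170

n = 4, Σx = 331.9, Σy = 74, Σx² = 29907.79, Σy² = 1418.3, Σxy = 6198.25
nΣxy − ΣxΣy = 24793 − 24560.6 = 232.4
nΣx² − (Σx)² = 119631.16 − 110157.61 = 9473.55; nΣy² − (Σy)² = 5673.2 − 5476 = 197.2
r = 232.4 / √(9473.55 × 197.2) = 232.4 / 1366.8153 ≈ 0.170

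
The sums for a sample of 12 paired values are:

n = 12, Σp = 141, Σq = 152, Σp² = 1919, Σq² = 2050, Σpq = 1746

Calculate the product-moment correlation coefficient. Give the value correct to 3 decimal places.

-0.221

r = (nΣpq − ΣpΣq) / √[(nΣp² − (Σp)²)(nΣq² − (Σq)²)]
Numerator: 12×1746 − 141×152 = -480
Denominator: √[(23028 − 19881)(24600 − 23104)] = √[3147 × 1496] = 2169.7723
r = -480 / 2169.7723 ≈ -0.221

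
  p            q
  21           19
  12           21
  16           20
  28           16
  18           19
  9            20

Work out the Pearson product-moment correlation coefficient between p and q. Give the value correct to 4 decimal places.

-0.9012

n = 6, Σp = 104, Σq = 115, Σp² = 2030, Σq² = 2219, Σpq = 1941
nΣpq − ΣpΣq = 11646 − 11960 = -314
nΣp² − (Σp)² = 12180 − 10816 = 1364; nΣq² − (Σq)² = 13314 − 13225 = 89
r = -314 / √(1364 × 89) = -314 / 348.4193 ≈ -0.9012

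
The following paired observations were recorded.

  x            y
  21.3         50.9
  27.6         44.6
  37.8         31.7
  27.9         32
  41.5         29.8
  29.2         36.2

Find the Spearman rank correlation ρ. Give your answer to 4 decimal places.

Rank x: 1, 2, 5, 3, 6, 4
Rank y: 6, 5, 2, 3, 1, 4
d = rank(x) − rank(y): -5, -3, 3, 0, 5, 0; Σd² = 68
ρ = 1 − 6Σd² / [n(n²−1)] = 1 − 6×68 / (6×35) = 1 − 408/210 ≈ -0.9429

-0.9429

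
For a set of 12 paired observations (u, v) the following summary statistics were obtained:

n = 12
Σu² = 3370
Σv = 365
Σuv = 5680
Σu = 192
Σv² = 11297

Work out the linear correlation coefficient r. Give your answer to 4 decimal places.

-0.6639

r = (nΣuv − ΣuΣv) / √[(nΣu² − (Σu)²)(nΣv² − (Σv)²)]
Numerator: 12×5680 − 192×365 = -1920
Denominator: √[(40440 − 36864)(135564 − 133225)] = √[3576 × 2339] = 2892.1037
r = -1920 / 2892.1037 ≈ -0.6639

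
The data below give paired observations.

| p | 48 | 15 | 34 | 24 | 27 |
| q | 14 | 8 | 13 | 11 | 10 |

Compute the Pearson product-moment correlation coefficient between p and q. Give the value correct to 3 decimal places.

n = 5, Σp = 148, Σq = 56, Σp² = 4990, Σq² = 650, Σpq = 1768
nΣpq − ΣpΣq = 8840 − 8288 = 552
nΣp² − (Σp)² = 24950 − 21904 = 3046; nΣq² − (Σq)² = 3250 − 3136 = 114
r = 552 / √(3046 × 114) = 552 / 589.2741 ≈ 0.937

0.937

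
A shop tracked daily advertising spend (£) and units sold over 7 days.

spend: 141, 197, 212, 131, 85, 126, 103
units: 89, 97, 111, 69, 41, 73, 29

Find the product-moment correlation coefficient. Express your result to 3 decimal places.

n = 7, Σx = 995, Σy = 509, Σx² = 154505, Σy² = 42263, Σxy = 79899
nΣxy − ΣxΣy = 559293 − 506455 = 52838
nΣx² − (Σx)² = 1081535 − 990025 = 91510; nΣy² − (Σy)² = 295841 − 259081 = 36760
r = 52838 / √(91510 × 36760) = 52838 / 57999.2034 ≈ 0.911

0.911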